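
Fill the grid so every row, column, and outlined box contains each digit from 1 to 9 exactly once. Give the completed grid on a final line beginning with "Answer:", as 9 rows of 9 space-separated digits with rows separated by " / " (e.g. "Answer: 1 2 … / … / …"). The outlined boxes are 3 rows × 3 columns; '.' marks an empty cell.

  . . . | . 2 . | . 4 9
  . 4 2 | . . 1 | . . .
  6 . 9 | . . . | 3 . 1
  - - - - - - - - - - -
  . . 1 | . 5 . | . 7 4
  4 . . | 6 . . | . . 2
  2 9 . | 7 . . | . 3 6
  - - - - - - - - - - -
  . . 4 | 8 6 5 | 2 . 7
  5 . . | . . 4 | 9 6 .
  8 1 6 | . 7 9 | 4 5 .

Step 1. [r4c1∈{3}] nothing but 3 survives at r4c1. So r4c1=3.
Step 2. [r6c6∈{8}] r6c6's peers cover all but 8 ⇒ r6c6=8.
Step 3. [r2c8∈{8}] only 8 remains possible at r2c8, so r2c8=8.
Step 4. [r2c1∈{7}] r2c1's peers cover all but 7, so r2c1=7.
Step 5. [r6c3∈{5}] r6c3 is down to just 5. So r6c3=5.
Step 6. [r5c7∈{1,5,8}] row 5 places 5 nowhere but r5c7, so r5c7=5.
Step 7. [r9c4∈{2,3}] r9c4 is the only open cell in row 9 admitting 2, so r9c4=2.
Step 8. [r1c6∈{3,6,7}] col 6 places 6 nowhere but r1c6 ⇒ r1c6=6.
Step 9. [r7c2∈{3}] r7c2 has the single candidate 3 ⇒ r7c2=3.
Step 10. [r6c5∈{1,4}] across row 6, 4 lands solely at r6c5, so r6c5=4.
Step 11. [r5c5∈{1,3,9}] r5c5 is the only open cell in box 5 admitting 1. So r5c5=1.
Step 12. [r8c5∈{3}] r8c5 is down to just 3 ⇒ r8c5=3.
Step 13. [r2c4∈{3,5,9}] 3 has one home in row 2: r2c4 ⇒ r2c4=3.
Step 14. [r8c3∈{7}] only 7 remains possible at r8c3, so r8c3=7.
Step 15. [r5c3∈{8}] r5c3 has the single candidate 8. So r5c3=8.
Step 16. [r1c4∈{5}] r1c4's peers cover all but 5, so r1c4=5.
Step 17. [r3c2∈{5,8}] in row 3, 5 fits only at r3c2. So r3c2=5.
Step 18. [r8c4∈{1}] nothing but 1 survives at r8c4. So r8c4=1.
Step 19. [r4c6∈{2}] r4c6's peers cover all but 2 ⇒ r4c6=2.
Step 20. [r4c4∈{9}] r4c4 has the single candidate 9 ⇒ r4c4=9.
Step 21. [r1c7∈{7}] r1c7 is down to just 7 ⇒ r1c7=7.
Step 22. [r5c6∈{3}] r5c6 has the single candidate 3. So r5c6=3.
Step 23. [r3c4∈{4}] r3c4 has the single candidate 4, so r3c4=4.
Step 24. [r6c7∈{1}] nothing but 1 survives at r6c7, so r6c7=1.
Step 25. [r8c2∈{2}] r8c2 is down to just 2. So r8c2=2.
Step 26. [r9c9∈{3}] r9c9's peers cover all but 3, so r9c9=3.
Step 27. [r8c9∈{8}] r8c9 is down to just 8. So r8c9=8.
Step 28. [r3c5∈{8}] only 8 remains possible at r3c5. So r3c5=8.
Step 29. [r1c2∈{8}] nothing but 8 survives at r1c2. So r1c2=8.
Step 30. [r7c8∈{1}] r7c8 is down to just 1 ⇒ r7c8=1.
Step 31. [r7c1∈{9}] only 9 remains possible at r7c1. So r7c1=9.
Step 32. [r2c9∈{5}] only 5 remains possible at r2c9. So r2c9=5.
Step 33. [r1c3∈{3}] r1c3 has the single candidate 3. So r1c3=3.
Step 34. [r5c2∈{7}] r5c2's peers cover all but 7 ⇒ r5c2=7.
Step 35. [r4c7∈{8}] r4c7's peers cover all but 8. So r4c7=8.
Step 36. [r3c6∈{7}] r3c6 is down to just 7 ⇒ r3c6=7.
Step 37. [r3c8∈{2}] r3c8 is down to just 2 ⇒ r3c8=2.
Step 38. [r2c7∈{6}] r2c7 is down to just 6 ⇒ r2c7=6.
Step 39. [r5c8∈{9}] r5c8 has the single candidate 9. So r5c8=9.
Step 40. [r1c1∈{1}] r1c1's peers cover all but 1, so r1c1=1.
Step 41. [r4c2∈{6}] only 6 remains possible at r4c2. So r4c2=6.
Step 42. [r2c5∈{9}] r2c5's peers cover all but 9, so r2c5=9.

Answer: 1 8 3 5 2 6 7 4 9 / 7 4 2 3 9 1 6 8 5 / 6 5 9 4 8 7 3 2 1 / 3 6 1 9 5 2 8 7 4 / 4 7 8 6 1 3 5 9 2 / 2 9 5 7 4 8 1 3 6 / 9 3 4 8 6 5 2 1 7 / 5 2 7 1 3 4 9 6 8 / 8 1 6 2 7 9 4 5 3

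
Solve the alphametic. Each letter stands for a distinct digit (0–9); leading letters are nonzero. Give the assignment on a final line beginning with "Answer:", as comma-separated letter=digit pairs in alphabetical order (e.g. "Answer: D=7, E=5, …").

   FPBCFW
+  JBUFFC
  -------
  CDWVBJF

Step 1. [col 1: W + C ≡ F (mod 10)] W=2 is one option consistent with column 1 (W + C ≡ F (mod 10), carry-in 0) — take it. So W=2.
Step 2. [col 1: W + C ≡ F (mod 10)] column 1 (W + C ≡ F (mod 10), carry-in 0) doesn't pin C yet; pick C=1 and continue ⇒ C=1.
Step 3. [col 1: W + C ≡ F (mod 10)] in column 1 we have W+C≡F with carry-in 0; given W=2, C=1 and digits 1,2 already taken and all letters distinct, that pins F to 3, so F=3.
Step 4. [col 2: F + F ≡ J (mod 10)] column 2 reads F+F+carry(0)=J with F=3; with digits 1,2,3 already taken and all letters distinct, the only value for J is 6. So J=6.
Step 5. [col 3: C + F ≡ B (mod 10)] from column 3 (C=1, F=3, carry-in 0, digits 1,2,3,6 already taken and all letters distinct): B must equal 4, so B=4.
Step 6. [col 4: B + U ≡ V (mod 10)] from column 4 (B=4, carry-in 0, digits 1,2,3,4,6 already taken and all letters distinct): V must equal 9, so V=9.
Step 7. [col 4: B + U ≡ V (mod 10)] in column 4 we have B+U≡V with carry-in 0; given B=4, V=9 and digits 1,2,3,4,6,9 already taken and all letters distinct, that pins U to 5. So U=5.
Step 8. [col 5: P + B ≡ W (mod 10)] from column 5 (B=4, W=2, carry-in 0, digits 1,2,3,4,5,6,9 already taken and all letters distinct): P must equal 8. So P=8.
Step 9. [col 6: F + J ≡ D (mod 10)] column 6: given F=3, J=6, carry-in 1, and digits 1,2,3,4,5,6,8,9 already taken and all letters distinct, F+J≡D (mod 10) forces D=0. So D=0.

Answer: B=4, C=1, D=0, F=3, J=6, P=8, U=5, V=9, W=2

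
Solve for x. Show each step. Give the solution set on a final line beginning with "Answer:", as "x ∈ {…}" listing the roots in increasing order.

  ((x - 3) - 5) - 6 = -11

Step 1. [((x - 3) - 5) - 6 = -11] add 6: x sits inside (… - 6). So sub: (x - 3) - 5 = -5.
Step 2. [(x - 3) - 5 = -5] -5 is outermost — add 5 both sides, so sub: x - 3 = 0.
Step 3. [x - 3 = 0] -3 is outermost — add 3 both sides, so sub: x = 3.

Answer: x ∈ {3}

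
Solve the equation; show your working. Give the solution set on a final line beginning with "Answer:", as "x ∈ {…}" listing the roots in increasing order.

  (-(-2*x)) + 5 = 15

Step 1. [(-(-2*x)) + 5 = 15] 5 comes off first (subtract 5) ⇒ sub: -(-2*x) = 10.
Step 2. [-(-2*x) = 10] flip signs both sides, so neg: -2*x = -10.
Step 3. [-2*x = -10] -2 out front; divide by -2, so div: x = 5.

Answer: x ∈ {5}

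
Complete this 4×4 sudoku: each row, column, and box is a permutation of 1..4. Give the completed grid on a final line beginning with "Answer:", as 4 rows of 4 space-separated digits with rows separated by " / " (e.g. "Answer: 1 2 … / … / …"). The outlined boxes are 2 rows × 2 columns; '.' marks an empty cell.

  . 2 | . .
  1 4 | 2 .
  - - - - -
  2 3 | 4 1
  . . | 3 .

Step 1. [r2c4∈{3}] r2c4's peers cover all but 3, so r2c4=3.
Step 2. [r4c4∈{2}] r4c4 is down to just 2. So r4c4=2.
Step 3. [r1c4∈{4}] nothing but 4 survives at r1c4, so r1c4=4.
Step 4. [r1c1∈{3}] only 3 remains possible at r1c1. So r1c1=3.
Step 5. [r4c2∈{1}] only 1 remains possible at r4c2, so r4c2=1.
Step 6. [r4c1∈{4}] r4c1 is down to just 4 ⇒ r4c1=4.
Step 7. [r1c3∈{1}] r1c3 has the single candidate 1 ⇒ r1c3=1.

Answer: 3 2 1 4 / 1 4 2 3 / 2 3 4 1 / 4 1 3 2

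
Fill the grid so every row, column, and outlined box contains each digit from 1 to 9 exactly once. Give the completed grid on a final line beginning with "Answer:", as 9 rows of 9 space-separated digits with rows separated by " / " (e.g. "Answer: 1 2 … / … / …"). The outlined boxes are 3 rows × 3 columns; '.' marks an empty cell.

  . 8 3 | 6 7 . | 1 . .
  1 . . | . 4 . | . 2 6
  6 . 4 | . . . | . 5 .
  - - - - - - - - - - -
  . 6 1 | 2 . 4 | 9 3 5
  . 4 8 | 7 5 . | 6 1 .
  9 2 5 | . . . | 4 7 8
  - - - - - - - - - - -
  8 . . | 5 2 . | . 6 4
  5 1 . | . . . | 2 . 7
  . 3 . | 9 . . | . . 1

Step 1. [r3c5∈{1,3,8,9}] across col 5, 9 lands solely at r3c5. So r3c5=9.
Step 2. [r3c6∈{1,2,3,8}] row 3 places 2 nowhere but r3c6. So r3c6=2.
Step 3. [r3c2∈{7}] r3c2 is down to just 7. So r3c2=7.
Step 4. [r9c8∈{8}] r9c8's peers cover all but 8. So r9c8=8.
Step 5. [r9c5∈{6}] r9c5 has the single candidate 6. So r9c5=6.
Step 6. [r3c9∈{3}] r3c9 has the single candidate 3 ⇒ r3c9=3.
Step 7. [r6c5∈{1,3}] col 5 places 1 nowhere but r6c5 ⇒ r6c5=1.
Step 8. [r8c5∈{3,8}] across col 5, 3 lands solely at r8c5, so r8c5=3.
Step 9. [r7c2∈{9}] r7c2 has the single candidate 9 ⇒ r7c2=9.
Step 10. [r6c4∈{3}] nothing but 3 survives at r6c4. So r6c4=3.
Step 11. [r2c4∈{8}] r2c4 has the single candidate 8. So r2c4=8.
Step 12. [r9c6∈{7}] nothing but 7 survives at r9c6 ⇒ r9c6=7.
Step 13. [r1c8∈{4,9}] 4 has one home in row 1: r1c8 ⇒ r1c8=4.
Step 14. [r2c2∈{5}] r2c2 is down to just 5 ⇒ r2c2=5.
Step 15. [r1c1∈{2}] only 2 remains possible at r1c1, so r1c1=2.
Step 16. [r8c4∈{4}] only 4 remains possible at r8c4. So r8c4=4.
Step 17. [r9c1∈{4}] r9c1 has the single candidate 4. So r9c1=4.
Step 18. [r5c6∈{9}] r5c6's peers cover all but 9 ⇒ r5c6=9.
Step 19. [r2c6∈{3}] r2c6 has the single candidate 3 ⇒ r2c6=3.
Step 20. [r2c7∈{7}] nothing but 7 survives at r2c7, so r2c7=7.
Step 21. [r3c4∈{1}] r3c4's peers cover all but 1, so r3c4=1.
Step 22. [r7c7∈{3}] r7c7 is down to just 3, so r7c7=3.
Step 23. [r7c6∈{1}] r7c6 is down to just 1. So r7c6=1.
Step 24. [r8c8∈{9}] r8c8's peers cover all but 9, so r8c8=9.
Step 25. [r5c9∈{2}] r5c9 has the single candidate 2 ⇒ r5c9=2.
Step 26. [r9c7∈{5}] nothing but 5 survives at r9c7. So r9c7=5.
Step 27. [r4c5∈{8}] only 8 remains possible at r4c5. So r4c5=8.
Step 28. [r8c6∈{8}] r8c6 has the single candidate 8 ⇒ r8c6=8.
Step 29. [r2c3∈{9}] r2c3 is down to just 9, so r2c3=9.
Step 30. [r3c7∈{8}] nothing but 8 survives at r3c7, so r3c7=8.
Step 31. [r9c3∈{2}] nothing but 2 survives at r9c3 ⇒ r9c3=2.
Step 32. [r1c9∈{9}] r1c9 is down to just 9, so r1c9=9.
Step 33. [r8c3∈{6}] r8c3 is down to just 6, so r8c3=6.
Step 34. [r4c1∈{7}] r4c1's peers cover all but 7 ⇒ r4c1=7.
Step 35. [r5c1∈{3}] nothing but 3 survives at r5c1. So r5c1=3.
Step 36. [r6c6∈{6}] nothing but 6 survives at r6c6 ⇒ r6c6=6.
Step 37. [r1c6∈{5}] only 5 remains possible at r1c6, so r1c6=5.
Step 38. [r7c3∈{7}] r7c3 is down to just 7. So r7c3=7.

Answer: 2 8 3 6 7 5 1 4 9 / 1 5 9 8 4 3 7 2 6 / 6 7 4 1 9 2 8 5 3 / 7 6 1 2 8 4 9 3 5 / 3 4 8 7 5 9 6 1 2 / 9 2 5 3 1 6 4 7 8 / 8 9 7 5 2 1 3 6 4 / 5 1 6 4 3 8 2 9 7 / 4 3 2 9 6 7 5 8 1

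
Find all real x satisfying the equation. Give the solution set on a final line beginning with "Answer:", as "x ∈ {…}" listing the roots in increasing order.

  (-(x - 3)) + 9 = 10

Step 1. [(-(x - 3)) + 9 = 10] the outer +9 inverts by subtracting 9. So sub: -(x - 3) = 1.
Step 2. [-(x - 3) = 1] flip signs both sides. So neg: x - 3 = -1.
Step 3. [x - 3 = -1] -3 is outermost — add 3 both sides ⇒ sub: x = 2.

Answer: x ∈ {2}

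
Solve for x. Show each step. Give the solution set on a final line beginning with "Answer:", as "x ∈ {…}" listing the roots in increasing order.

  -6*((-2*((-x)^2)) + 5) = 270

Step 1. [-6*((-2*((-x)^2)) + 5) = 270] LHS = -6·(…); ÷-6 both sides ⇒ div: (-2*((-x)^2)) + 5 = -45.
Step 2. [(-2*((-x)^2)) + 5 = -45] the outer +5 inverts by subtracting 5 ⇒ sub: -2*((-x)^2) = -50.
Step 3. [-2*((-x)^2) = -50] -2 out front; divide by -2 ⇒ div: (-x)^2 = 25.
Step 4. [(-x)^2 = 25] 25 ≥ 0, LHS is (·)² — take ±√. So sqrt: -x = 5 or -5.
Step 5. [-x = 5 or -5] leading − — multiply by −1. So neg: x = -5 or 5.

Answer: x ∈ {-5, 5}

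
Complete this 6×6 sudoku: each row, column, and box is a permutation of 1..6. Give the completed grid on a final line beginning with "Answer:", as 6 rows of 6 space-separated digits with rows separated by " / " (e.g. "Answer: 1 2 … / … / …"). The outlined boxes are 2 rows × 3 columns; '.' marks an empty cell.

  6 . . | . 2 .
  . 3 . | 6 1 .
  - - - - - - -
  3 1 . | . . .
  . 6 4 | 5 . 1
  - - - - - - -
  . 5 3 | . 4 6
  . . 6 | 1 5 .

Step 1. [r2c1∈{2,4,5}] 5 has one home in col 1: r2c1. So r2c1=5.
Step 2. [r6c2∈{2,4}] r6c2 is the only open cell in col 2 admitting 2. So r6c2=2.
Step 3. [r2c6∈{4}] r2c6 has the single candidate 4, so r2c6=4.
Step 4. [r3c6∈{2}] r3c6's peers cover all but 2 ⇒ r3c6=2.
Step 5. [r1c6∈{3,5}] across row 1, 5 lands solely at r1c6 ⇒ r1c6=5.
Step 6. [r4c1∈{2}] only 2 remains possible at r4c1, so r4c1=2.
Step 7. [r5c1∈{1}] nothing but 1 survives at r5c1, so r5c1=1.
Step 8. [r6c1∈{4}] nothing but 4 survives at r6c1, so r6c1=4.
Step 9. [r5c4∈{2}] r5c4 is down to just 2. So r5c4=2.
Step 10. [r4c5∈{3}] r4c5 has the single candidate 3, so r4c5=3.
Step 11. [r1c3∈{1}] r1c3 has the single candidate 1. So r1c3=1.
Step 12. [r6c6∈{3}] nothing but 3 survives at r6c6 ⇒ r6c6=3.
Step 13. [r3c4∈{4}] r3c4 has the single candidate 4 ⇒ r3c4=4.
Step 14. [r1c4∈{3}] r1c4 is down to just 3, so r1c4=3.
Step 15. [r3c3∈{5}] r3c3 has the single candidate 5, so r3c3=5.
Step 16. [r3c5∈{6}] r3c5's peers cover all but 6. So r3c5=6.
Step 17. [r2c3∈{2}] r2c3 is down to just 2. So r2c3=2.
Step 18. [r1c2∈{4}] nothing but 4 survives at r1c2 ⇒ r1c2=4.

Answer: 6 4 1 3 2 5 / 5 3 2 6 1 4 / 3 1 5 4 6 2 / 2 6 4 5 3 1 / 1 5 3 2 4 6 / 4 2 6 1 5 3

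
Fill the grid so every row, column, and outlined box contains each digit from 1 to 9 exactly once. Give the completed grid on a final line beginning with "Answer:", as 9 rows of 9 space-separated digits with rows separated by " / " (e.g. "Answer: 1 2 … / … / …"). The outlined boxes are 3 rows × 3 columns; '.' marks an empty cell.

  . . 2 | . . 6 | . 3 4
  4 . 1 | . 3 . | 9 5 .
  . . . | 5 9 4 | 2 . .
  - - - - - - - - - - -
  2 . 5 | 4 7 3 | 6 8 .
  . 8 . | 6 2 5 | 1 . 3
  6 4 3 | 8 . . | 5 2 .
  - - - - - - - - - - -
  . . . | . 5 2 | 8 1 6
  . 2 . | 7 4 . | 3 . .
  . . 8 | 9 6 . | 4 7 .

Step 1. [r9c6∈{1}] nothing but 1 survives at r9c6. So r9c6=1.
Step 2. [r4c9∈{9}] r4c9 is down to just 9 ⇒ r4c9=9.
Step 3. [r1c7∈{7}] nothing but 7 survives at r1c7 ⇒ r1c7=7.
Step 4. [r2c2∈{6,7}] r2c2 is the only open cell in row 2 admitting 6. So r2c2=6.
Step 5. [r3c3∈{7}] only 7 remains possible at r3c3 ⇒ r3c3=7.
Step 6. [r3c2∈{3}] nothing but 3 survives at r3c2 ⇒ r3c2=3.
Step 7. [r9c2∈{5}] r9c2's peers cover all but 5. So r9c2=5.
Step 8. [r1c5∈{1,8}] 8 has one home in col 5: r1c5, so r1c5=8.
Step 9. [r5c3∈{9}] only 9 remains possible at r5c3. So r5c3=9.
Step 10. [r1c2∈{9}] only 9 remains possible at r1c2. So r1c2=9.
Step 11. [r7c1∈{3,7,9}] in row 7, 9 fits only at r7c1 ⇒ r7c1=9.
Step 12. [r2c9∈{8}] r2c9 is down to just 8 ⇒ r2c9=8.
Step 13. [r3c8∈{6}] nothing but 6 survives at r3c8 ⇒ r3c8=6.
Step 14. [r3c1∈{8}] nothing but 8 survives at r3c1 ⇒ r3c1=8.
Step 15. [r2c6∈{7}] nothing but 7 survives at r2c6. So r2c6=7.
Step 16. [r1c1∈{5}] r1c1 has the single candidate 5 ⇒ r1c1=5.
Step 17. [r8c6∈{8}] nothing but 8 survives at r8c6 ⇒ r8c6=8.
Step 18. [r6c5∈{1}] r6c5 has the single candidate 1, so r6c5=1.
Step 19. [r9c9∈{2}] nothing but 2 survives at r9c9 ⇒ r9c9=2.
Step 20. [r1c4∈{1}] r1c4 has the single candidate 1. So r1c4=1.
Step 21. [r8c9∈{5}] r8c9 has the single candidate 5, so r8c9=5.
Step 22. [r8c3∈{6}] r8c3's peers cover all but 6. So r8c3=6.
Step 23. [r8c1∈{1}] only 1 remains possible at r8c1 ⇒ r8c1=1.
Step 24. [r9c1∈{3}] r9c1's peers cover all but 3. So r9c1=3.
Step 25. [r6c6∈{9}] r6c6 is down to just 9 ⇒ r6c6=9.
Step 26. [r7c3∈{4}] r7c3's peers cover all but 4 ⇒ r7c3=4.
Step 27. [r5c8∈{4}] r5c8 is down to just 4, so r5c8=4.
Step 28. [r4c2∈{1}] only 1 remains possible at r4c2 ⇒ r4c2=1.
Step 29. [r2c4∈{2}] r2c4's peers cover all but 2, so r2c4=2.
Step 30. [r3c9∈{1}] nothing but 1 survives at r3c9. So r3c9=1.
Step 31. [r8c8∈{9}] only 9 remains possible at r8c8, so r8c8=9.
Step 32. [r7c4∈{3}] r7c4's peers cover all but 3. So r7c4=3.
Step 33. [r5c1∈{7}] r5c1 has the single candidate 7, so r5c1=7.
Step 34. [r6c9∈{7}] r6c9's peers cover all but 7. So r6c9=7.
Step 35. [r7c2∈{7}] r7c2 is down to just 7, so r7c2=7.

Answer: 5 9 2 1 8 6 7 3 4 / 4 6 1 2 3 7 9 5 8 / 8 3 7 5 9 4 2 6 1 / 2 1 5 4 7 3 6 8 9 / 7 8 9 6 2 5 1 4 3 / 6 4 3 8 1 9 5 2 7 / 9 7 4 3 5 2 8 1 6 / 1 2 6 7 4 8 3 9 5 / 3 5 8 9 6 1 4 7 2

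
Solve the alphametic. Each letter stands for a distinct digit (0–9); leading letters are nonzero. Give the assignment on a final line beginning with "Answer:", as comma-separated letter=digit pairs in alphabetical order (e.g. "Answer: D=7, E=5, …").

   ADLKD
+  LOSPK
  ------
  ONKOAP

Step 1. [col 1: D + K ≡ P (mod 10)] no forcing yet in column 1 (carry-in 0); K=6 is free and consistent — try it. So K=6.
Step 2. [O] the sum has 6 digits but both addends have 5; that extra leading digit O is the final carry, namely 1, so O=1.
Step 3. [col 1: D + K ≡ P (mod 10)] D=4 is one option consistent with column 1 (D + K ≡ P (mod 10), carry-in 0) — take it. So D=4.
Step 4. [col 1: D + K ≡ P (mod 10)] column 1: given D=4, K=6, carry-in 0, and digits 1,4,6 already taken and all letters distinct, D+K≡P (mod 10) forces P=0, so P=0.
Step 5. [col 2: K + P ≡ A (mod 10)] from column 2 (K=6, P=0, carry-in 1, digits 0,1,4,6 already taken and all letters distinct): A must equal 7 ⇒ A=7.
Step 6. [col 3: L + S ≡ O (mod 10)] S=3 is one option consistent with column 3 (L + S ≡ O (mod 10), carry-in 0) — take it. So S=3.
Step 7. [col 3: L + S ≡ O (mod 10)] column 3: given S=3, O=1, carry-in 0, and digits 0,1,3,4,6,7 already taken and all letters distinct, L+S≡O (mod 10) forces L=8, so L=8.
Step 8. [col 5: A + L ≡ N (mod 10)] from column 5 (A=7, L=8, carry-in 0, digits 0,1,3,4,6,7,8 already taken and all letters distinct): N must equal 5, so N=5.

Answer: A=7, D=4, K=6, L=8, N=5, O=1, P=0, S=3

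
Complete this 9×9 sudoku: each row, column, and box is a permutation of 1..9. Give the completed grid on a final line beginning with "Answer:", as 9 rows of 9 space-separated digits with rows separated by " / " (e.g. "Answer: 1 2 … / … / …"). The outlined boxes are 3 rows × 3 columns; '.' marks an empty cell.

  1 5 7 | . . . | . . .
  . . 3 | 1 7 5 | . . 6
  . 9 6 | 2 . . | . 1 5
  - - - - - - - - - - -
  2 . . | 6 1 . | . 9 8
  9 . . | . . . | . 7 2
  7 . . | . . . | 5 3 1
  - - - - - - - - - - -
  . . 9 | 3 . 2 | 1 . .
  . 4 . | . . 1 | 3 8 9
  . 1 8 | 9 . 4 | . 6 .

Step 1. [r7c5∈{5,6,8}] in row 7, 8 fits only at r7c5 ⇒ r7c5=8.
Step 2. [r4c7∈{4}] r4c7's peers cover all but 4, so r4c7=4.
Step 3. [r1c6∈{3,6,8,9}] col 6 places 6 nowhere but r1c6. So r1c6=6.
Step 4. [r1c5∈{3,4,9}] r1c5 is the only open cell in box 2 admitting 9, so r1c5=9.
Step 5. [r9c5∈{5}] r9c5 has the single candidate 5. So r9c5=5.
Step 6. [r5c4∈{4,5,8}] col 4 places 5 nowhere but r5c4 ⇒ r5c4=5.
Step 7. [r6c3∈{4}] r6c3 is down to just 4, so r6c3=4.
Step 8. [r6c4∈{8}] nothing but 8 survives at r6c4. So r6c4=8.
Step 9. [r5c6∈{3}] r5c6 has the single candidate 3. So r5c6=3.
Step 10. [r1c7∈{2,8}] across row 1, 8 lands solely at r1c7, so r1c7=8.
Step 11. [r1c4∈{4}] r1c4 has the single candidate 4. So r1c4=4.
Step 12. [r2c2∈{2,8}] col 2 places 2 nowhere but r2c2, so r2c2=2.
Step 13. [r9c9∈{7}] r9c9 is down to just 7, so r9c9=7.
Step 14. [r2c8∈{4}] only 4 remains possible at r2c8 ⇒ r2c8=4.
Step 15. [r6c2∈{6}] r6c2 has the single candidate 6, so r6c2=6.
Step 16. [r7c1∈{5,6}] row 7 places 6 nowhere but r7c1 ⇒ r7c1=6.
Step 17. [r8c1∈{5}] only 5 remains possible at r8c1 ⇒ r8c1=5.
Step 18. [r3c1∈{4,8}] in row 3, 4 fits only at r3c1, so r3c1=4.
Step 19. [r5c2∈{8}] nothing but 8 survives at r5c2, so r5c2=8.
Step 20. [r6c6∈{9}] r6c6 is down to just 9. So r6c6=9.
Step 21. [r9c1∈{3}] r9c1 is down to just 3. So r9c1=3.
Step 22. [r1c8∈{2}] r1c8 has the single candidate 2, so r1c8=2.
Step 23. [r7c9∈{4}] r7c9's peers cover all but 4, so r7c9=4.
Step 24. [r7c8∈{5}] r7c8 has the single candidate 5 ⇒ r7c8=5.
Step 25. [r4c6∈{7}] r4c6 has the single candidate 7. So r4c6=7.
Step 26. [r6c5∈{2}] r6c5 has the single candidate 2, so r6c5=2.
Step 27. [r4c3∈{5}] nothing but 5 survives at r4c3 ⇒ r4c3=5.
Step 28. [r5c7∈{6}] r5c7's peers cover all but 6, so r5c7=6.
Step 29. [r7c2∈{7}] r7c2 is down to just 7 ⇒ r7c2=7.
Step 30. [r5c3∈{1}] nothing but 1 survives at r5c3. So r5c3=1.
Step 31. [r2c1∈{8}] only 8 remains possible at r2c1, so r2c1=8.
Step 32. [r4c2∈{3}] r4c2 has the single candidate 3. So r4c2=3.
Step 33. [r2c7∈{9}] r2c7 is down to just 9 ⇒ r2c7=9.
Step 34. [r9c7∈{2}] r9c7 is down to just 2 ⇒ r9c7=2.
Step 35. [r1c9∈{3}] r1c9 is down to just 3, so r1c9=3.
Step 36. [r3c7∈{7}] r3c7 has the single candidate 7, so r3c7=7.
Step 37. [r8c4∈{7}] r8c4 has the single candidate 7. So r8c4=7.
Step 38. [r3c6∈{8}] nothing but 8 survives at r3c6, so r3c6=8.
Step 39. [r8c5∈{6}] r8c5 has the single candidate 6 ⇒ r8c5=6.
Step 40. [r8c3∈{2}] only 2 remains possible at r8c3. So r8c3=2.
Step 41. [r3c5∈{3}] r3c5 has the single candidate 3 ⇒ r3c5=3.
Step 42. [r5c5∈{4}] r5c5 has the single candidate 4, so r5c5=4.

Answer: 1 5 7 4 9 6 8 2 3 / 8 2 3 1 7 5 9 4 6 / 4 9 6 2 3 8 7 1 5 / 2 3 5 6 1 7 4 9 8 / 9 8 1 5 4 3 6 7 2 / 7 6 4 8 2 9 5 3 1 / 6 7 9 3 8 2 1 5 4 / 5 4 2 7 6 1 3 8 9 / 3 1 8 9 5 4 2 6 7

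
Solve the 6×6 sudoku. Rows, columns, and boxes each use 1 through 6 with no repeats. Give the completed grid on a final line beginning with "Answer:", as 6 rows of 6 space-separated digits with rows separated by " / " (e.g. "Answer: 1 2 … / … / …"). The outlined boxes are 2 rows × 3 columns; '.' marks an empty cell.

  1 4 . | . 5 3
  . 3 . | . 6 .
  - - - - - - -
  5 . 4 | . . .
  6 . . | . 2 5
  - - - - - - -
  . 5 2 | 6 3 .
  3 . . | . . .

Step 1. [r5c6∈{1,4}] across row 5, 1 lands solely at r5c6 ⇒ r5c6=1.
Step 2. [r2c4∈{1,2,4}] row 2 places 1 nowhere but r2c4 ⇒ r2c4=1.
Step 3. [r4c2∈{1}] r4c2 has the single candidate 1, so r4c2=1.
Step 4. [r6c5∈{4}] nothing but 4 survives at r6c5. So r6c5=4.
Step 5. [r6c6∈{2}] r6c6's peers cover all but 2 ⇒ r6c6=2.
Step 6. [r1c3∈{6}] r1c3 is down to just 6, so r1c3=6.
Step 7. [r4c3∈{3}] nothing but 3 survives at r4c3 ⇒ r4c3=3.
Step 8. [r4c4∈{4}] only 4 remains possible at r4c4 ⇒ r4c4=4.
Step 9. [r6c3∈{1}] r6c3 has the single candidate 1. So r6c3=1.
Step 10. [r3c5∈{1}] r3c5's peers cover all but 1, so r3c5=1.
Step 11. [r6c4∈{5}] only 5 remains possible at r6c4 ⇒ r6c4=5.
Step 12. [r2c6∈{4}] r2c6 has the single candidate 4, so r2c6=4.
Step 13. [r2c1∈{2}] r2c1's peers cover all but 2. So r2c1=2.
Step 14. [r1c4∈{2}] r1c4 has the single candidate 2. So r1c4=2.
Step 15. [r6c2∈{6}] r6c2 has the single candidate 6. So r6c2=6.
Step 16. [r3c6∈{6}] r3c6 is down to just 6. So r3c6=6.
Step 17. [r5c1∈{4}] r5c1 has the single candidate 4, so r5c1=4.
Step 18. [r2c3∈{5}] r2c3 has the single candidate 5, so r2c3=5.
Step 19. [r3c2∈{2}] only 2 remains possible at r3c2, so r3c2=2.
Step 20. [r3c4∈{3}] only 3 remains possible at r3c4. So r3c4=3.

Answer: 1 4 6 2 5 3 / 2 3 5 1 6 4 / 5 2 4 3 1 6 / 6 1 3 4 2 5 / 4 5 2 6 3 1 / 3 6 1 5 4 2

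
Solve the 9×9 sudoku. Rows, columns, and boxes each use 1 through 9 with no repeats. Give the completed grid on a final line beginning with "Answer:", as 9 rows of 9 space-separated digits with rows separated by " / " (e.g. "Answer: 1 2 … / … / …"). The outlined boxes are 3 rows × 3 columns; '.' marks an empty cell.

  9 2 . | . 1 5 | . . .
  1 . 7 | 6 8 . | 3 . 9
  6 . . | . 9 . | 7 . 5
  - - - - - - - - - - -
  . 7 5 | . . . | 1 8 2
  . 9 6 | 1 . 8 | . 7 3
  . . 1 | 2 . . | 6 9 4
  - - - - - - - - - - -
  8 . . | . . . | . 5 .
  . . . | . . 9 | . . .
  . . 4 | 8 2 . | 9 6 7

Step 1. [r8c8∈{1,2,3,4}] col 8 places 3 nowhere but r8c8 ⇒ r8c8=3.
Step 2. [r6c1∈{3}] only 3 remains possible at r6c1 ⇒ r6c1=3.
Step 3. [r8c4∈{4,5,7}] across col 4, 5 lands solely at r8c4 ⇒ r8c4=5.
Step 4. [r1c8∈{4}] only 4 remains possible at r1c8, so r1c8=4.
Step 5. [r4c1∈{4}] only 4 remains possible at r4c1 ⇒ r4c1=4.
Step 6. [r5c5∈{4,5}] 4 has one home in row 5: r5c5 ⇒ r5c5=4.
Step 7. [r1c7∈{8}] r1c7 is down to just 8, so r1c7=8.
Step 8. [r1c3∈{3}] r1c3 is down to just 3, so r1c3=3.
Step 9. [r7c9∈{1}] r7c9 has the single candidate 1, so r7c9=1.
Step 10. [r8c3∈{2}] r8c3's peers cover all but 2, so r8c3=2.
Step 11. [r6c6∈{7}] nothing but 7 survives at r6c6. So r6c6=7.
Step 12. [r2c2∈{4,5}] row 2 places 5 nowhere but r2c2. So r2c2=5.
Step 13. [r2c6∈{2,4}] row 2 places 4 nowhere but r2c6, so r2c6=4.
Step 14. [r3c4∈{3}] only 3 remains possible at r3c4. So r3c4=3.
Step 15. [r8c2∈{1,6}] row 8 places 1 nowhere but r8c2 ⇒ r8c2=1.
Step 16. [r8c5∈{6,7}] across row 8, 6 lands solely at r8c5 ⇒ r8c5=6.
Step 17. [r7c6∈{3}] r7c6's peers cover all but 3, so r7c6=3.
Step 18. [r7c4∈{4,7}] across col 4, 4 lands solely at r7c4 ⇒ r7c4=4.
Step 19. [r3c3∈{8}] nothing but 8 survives at r3c3. So r3c3=8.
Step 20. [r3c8∈{1,2}] 1 has one home in row 3: r3c8. So r3c8=1.
Step 21. [r7c2∈{6}] nothing but 6 survives at r7c2. So r7c2=6.
Step 22. [r9c2∈{3}] only 3 remains possible at r9c2, so r9c2=3.
Step 23. [r9c6∈{1}] r9c6 is down to just 1. So r9c6=1.
Step 24. [r7c5∈{7}] r7c5 is down to just 7. So r7c5=7.
Step 25. [r2c8∈{2}] r2c8 is down to just 2. So r2c8=2.
Step 26. [r5c1∈{2}] nothing but 2 survives at r5c1. So r5c1=2.
Step 27. [r7c3∈{9}] r7c3 is down to just 9 ⇒ r7c3=9.
Step 28. [r4c5∈{3}] r4c5 is down to just 3, so r4c5=3.
Step 29. [r9c1∈{5}] only 5 remains possible at r9c1. So r9c1=5.
Step 30. [r6c2∈{8}] r6c2's peers cover all but 8 ⇒ r6c2=8.
Step 31. [r7c7∈{2}] only 2 remains possible at r7c7. So r7c7=2.
Step 32. [r8c7∈{4}] only 4 remains possible at r8c7, so r8c7=4.
Step 33. [r8c1∈{7}] r8c1's peers cover all but 7. So r8c1=7.
Step 34. [r1c9∈{6}] only 6 remains possible at r1c9. So r1c9=6.
Step 35. [r5c7∈{5}] only 5 remains possible at r5c7. So r5c7=5.
Step 36. [r4c4∈{9}] nothing but 9 survives at r4c4, so r4c4=9.
Step 37. [r4c6∈{6}] r4c6 is down to just 6. So r4c6=6.
Step 38. [r1c4∈{7}] nothing but 7 survives at r1c4. So r1c4=7.
Step 39. [r3c6∈{2}] r3c6 is down to just 2 ⇒ r3c6=2.
Step 40. [r8c9∈{8}] r8c9 has the single candidate 8, so r8c9=8.
Step 41. [r6c5∈{5}] r6c5 has the single candidate 5, so r6c5=5.
Step 42. [r3c2∈{4}] r3c2's peers cover all but 4. So r3c2=4.

Answer: 9 2 3 7 1 5 8 4 6 / 1 5 7 6 8 4 3 2 9 / 6 4 8 3 9 2 7 1 5 / 4 7 5 9 3 6 1 8 2 / 2 9 6 1 4 8 5 7 3 / 3 8 1 2 5 7 6 9 4 / 8 6 9 4 7 3 2 5 1 / 7 1 2 5 6 9 4 3 8 / 5 3 4 8 2 1 9 6 7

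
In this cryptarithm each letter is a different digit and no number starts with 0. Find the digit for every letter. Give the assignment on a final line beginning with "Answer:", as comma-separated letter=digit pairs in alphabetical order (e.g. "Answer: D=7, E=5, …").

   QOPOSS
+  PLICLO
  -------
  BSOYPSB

Step 1. [col 1: S + O ≡ B (mod 10)] B=1 is one option consistent with column 1 (S + O ≡ B (mod 10), carry-in 0) — take it ⇒ B=1.
Step 2. [col 1: S + O ≡ B (mod 10)] no forcing yet in column 1 (carry-in 0); S=3 is free and consistent — try it, so S=3.
Step 3. [col 1: S + O ≡ B (mod 10)] column 1: given S=3, B=1, carry-in 0, and digits 1,3 already taken and all letters distinct, S+O≡B (mod 10) forces O=8 ⇒ O=8.
Step 4. [col 2: S + L ≡ S (mod 10)] column 2: given S=3, carry-in 1, and digits 1,3,8 already taken and all letters distinct, S+L≡S (mod 10) forces L=9. So L=9.
Step 5. [col 3: O + C ≡ P (mod 10)] column 3 (O + C ≡ P (mod 10), carry-in 1) doesn't pin P yet; pick P=5 and continue. So P=5.
Step 6. [col 3: O + C ≡ P (mod 10)] column 3 reads O+C+carry(1)=P with O=8, P=5; with digits 1,3,5,8,9 already taken and all letters distinct, the only value for C is 6 ⇒ C=6.
Step 7. [col 4: P + I ≡ Y (mod 10)] in column 4 we have P+I≡Y with carry-in 1; given P=5 and digits 1,3,5,6,8,9 already taken and all letters distinct, that pins Y to 0, so Y=0.
Step 8. [col 4: P + I ≡ Y (mod 10)] from column 4 (P=5, Y=0, carry-in 1, digits 0,1,3,5,6,8,9 already taken and all letters distinct): I must equal 4 ⇒ I=4.
Step 9. [col 6: Q + P ≡ S (mod 10)] in column 6 we have Q+P≡S with carry-in 1; given P=5, S=3 and digits 0,1,3,4,5,6,8,9 already taken and all letters distinct, that pins Q to 7. So Q=7.

Answer: B=1, C=6, I=4, L=9, O=8, P=5, Q=7, S=3, Y=0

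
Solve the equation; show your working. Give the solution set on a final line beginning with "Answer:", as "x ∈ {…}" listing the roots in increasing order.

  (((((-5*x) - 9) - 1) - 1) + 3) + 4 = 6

Step 1. [(((((-5*x) - 9) - 1) - 1) + 3) + 4 = 6] peel the +4: subtract 4 from each side, so sub: ((((-5*x) - 9) - 1) - 1) + 3 = 2.
Step 2. [((((-5*x) - 9) - 1) - 1) + 3 = 2] subtract 3: x sits inside (… + 3) ⇒ sub: (((-5*x) - 9) - 1) - 1 = -1.
Step 3. [(((-5*x) - 9) - 1) - 1 = -1] the outer -1 inverts by adding 1 ⇒ sub: ((-5*x) - 9) - 1 = 0.
Step 4. [((-5*x) - 9) - 1 = 0] -1 is outermost — add 1 both sides. So sub: (-5*x) - 9 = 1.
Step 5. [(-5*x) - 9 = 1] 9 comes off first (add 9), so sub: -5*x = 10.
Step 6. [-5*x = 10] -5 out front; divide by -5, so div: x = -2.

Answer: x ∈ {-2}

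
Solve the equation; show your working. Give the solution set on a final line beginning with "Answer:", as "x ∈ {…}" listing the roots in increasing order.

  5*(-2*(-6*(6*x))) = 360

Step 1. [5*(-2*(-6*(6*x))) = 360] LHS = 5·(…); ÷5 both sides, so div: -2*(-6*(6*x)) = 72.
Step 2. [-2*(-6*(6*x)) = 72] divide by the outer -2 ⇒ div: -6*(6*x) = -36.
Step 3. [-6*(6*x) = -36] -6·(inner) — divide through by -6. So div: 6*x = 6.
Step 4. [6*x = 6] leading coefficient 6: divide by 6, so div: x = 1.

Answer: x ∈ {1}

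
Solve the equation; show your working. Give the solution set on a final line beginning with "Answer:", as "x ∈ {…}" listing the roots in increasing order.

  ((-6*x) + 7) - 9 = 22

Step 1. [((-6*x) + 7) - 9 = 22] add 9: x sits inside (… - 9) ⇒ sub: (-6*x) + 7 = 31.
Step 2. [(-6*x) + 7 = 31] subtract 7: x sits inside (… + 7), so sub: -6*x = 24.
Step 3. [-6*x = 24] -6 out front; divide by -6. So div: x = -4.

Answer: x ∈ {-4}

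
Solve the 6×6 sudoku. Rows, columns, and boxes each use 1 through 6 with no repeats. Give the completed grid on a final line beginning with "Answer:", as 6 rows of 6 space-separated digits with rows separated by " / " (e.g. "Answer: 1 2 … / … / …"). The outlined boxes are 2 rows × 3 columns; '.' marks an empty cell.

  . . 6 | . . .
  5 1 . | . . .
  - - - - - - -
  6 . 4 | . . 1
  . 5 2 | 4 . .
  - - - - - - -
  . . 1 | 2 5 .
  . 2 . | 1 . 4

Step 1. [r2c3∈{3}] nothing but 3 survives at r2c3. So r2c3=3.
Step 2. [r6c5∈{3,6}] across row 6, 6 lands solely at r6c5 ⇒ r6c5=6.
Step 3. [r4c5∈{3}] nothing but 3 survives at r4c5 ⇒ r4c5=3.
Step 4. [r1c6∈{2,3,5}] in col 6, 5 fits only at r1c6. So r1c6=5.
Step 5. [r2c6∈{2,6}] in col 6, 2 fits only at r2c6. So r2c6=2.
Step 6. [r1c2∈{4}] r1c2 has the single candidate 4. So r1c2=4.
Step 7. [r6c1∈{3}] nothing but 3 survives at r6c1. So r6c1=3.
Step 8. [r5c2∈{6}] r5c2 has the single candidate 6 ⇒ r5c2=6.
Step 9. [r5c1∈{4}] r5c1's peers cover all but 4, so r5c1=4.
Step 10. [r3c4∈{5}] r3c4 is down to just 5, so r3c4=5.
Step 11. [r3c5∈{2}] nothing but 2 survives at r3c5. So r3c5=2.
Step 12. [r3c2∈{3}] only 3 remains possible at r3c2, so r3c2=3.
Step 13. [r1c5∈{1}] r1c5's peers cover all but 1. So r1c5=1.
Step 14. [r1c4∈{3}] r1c4's peers cover all but 3 ⇒ r1c4=3.
Step 15. [r4c6∈{6}] nothing but 6 survives at r4c6, so r4c6=6.
Step 16. [r6c3∈{5}] nothing but 5 survives at r6c3, so r6c3=5.
Step 17. [r4c1∈{1}] r4c1's peers cover all but 1. So r4c1=1.
Step 18. [r2c5∈{4}] nothing but 4 survives at r2c5. So r2c5=4.
Step 19. [r5c6∈{3}] r5c6 is down to just 3. So r5c6=3.
Step 20. [r1c1∈{2}] r1c1 is down to just 2. So r1c1=2.
Step 21. [r2c4∈{6}] r2c4's peers cover all but 6, so r2c4=6.

Answer: 2 4 6 3 1 5 / 5 1 3 6 4 2 / 6 3 4 5 2 1 / 1 5 2 4 3 6 / 4 6 1 2 5 3 / 3 2 5 1 6 4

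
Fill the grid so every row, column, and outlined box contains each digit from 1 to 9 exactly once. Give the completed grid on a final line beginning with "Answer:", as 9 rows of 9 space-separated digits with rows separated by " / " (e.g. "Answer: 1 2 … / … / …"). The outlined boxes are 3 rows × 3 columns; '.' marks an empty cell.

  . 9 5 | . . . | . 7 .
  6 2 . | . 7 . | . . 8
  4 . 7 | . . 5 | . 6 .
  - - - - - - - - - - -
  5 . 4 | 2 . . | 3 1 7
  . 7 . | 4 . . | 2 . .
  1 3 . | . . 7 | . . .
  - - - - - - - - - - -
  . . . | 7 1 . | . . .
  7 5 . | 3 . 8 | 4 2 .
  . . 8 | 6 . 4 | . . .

Step 1. [r8c5∈{9}] r8c5 is down to just 9 ⇒ r8c5=9.
Step 2. [r6c4∈{5,8,9}] across col 4, 5 lands solely at r6c4 ⇒ r6c4=5.
Step 3. [r1c7∈{1}] r1c7 has the single candidate 1, so r1c7=1.
Step 4. [r3c7∈{9}] r3c7 is down to just 9 ⇒ r3c7=9.
Step 5. [r1c5∈{2,3,4,6,8}] 4 has one home in col 5: r1c5. So r1c5=4.
Step 6. [r1c6∈{2,3,6}] row 1 places 6 nowhere but r1c6 ⇒ r1c6=6.
Step 7. [r9c5∈{2,5}] 5 has one home in col 5: r9c5 ⇒ r9c5=5.
Step 8. [r9c1∈{2,3,9}] in row 9, 2 fits only at r9c1. So r9c1=2.
Step 9. [r2c8∈{3,4,5}] across row 2, 4 lands solely at r2c8, so r2c8=4.
Step 10. [r5c6∈{1,3,9}] 1 has one home in row 5: r5c6 ⇒ r5c6=1.
Step 11. [r2c6∈{3,9}] col 6 places 3 nowhere but r2c6 ⇒ r2c6=3.
Step 12. [r7c3∈{3,6,9}] r7c3 is the only open cell in col 3 admitting 3. So r7c3=3.
Step 13. [r9c2∈{1}] r9c2 has the single candidate 1 ⇒ r9c2=1.
Step 14. [r8c3∈{6}] r8c3 is down to just 6 ⇒ r8c3=6.
Step 15. [r3c2∈{8}] r3c2 has the single candidate 8, so r3c2=8.
Step 16. [r5c3∈{9}] r5c3 has the single candidate 9. So r5c3=9.
Step 17. [r4c5∈{6,8}] 8 has one home in row 4: r4c5. So r4c5=8.
Step 18. [r6c5∈{6}] nothing but 6 survives at r6c5 ⇒ r6c5=6.
Step 19. [r6c7∈{8}] r6c7's peers cover all but 8. So r6c7=8.
Step 20. [r6c8∈{9}] only 9 remains possible at r6c8. So r6c8=9.
Step 21. [r3c9∈{2,3}] row 3 places 3 nowhere but r3c9, so r3c9=3.
Step 22. [r5c9∈{5,6}] r5c9 is the only open cell in row 5 admitting 6, so r5c9=6.
Step 23. [r7c9∈{5,9}] across col 9, 5 lands solely at r7c9. So r7c9=5.
Step 24. [r2c3∈{1}] r2c3's peers cover all but 1 ⇒ r2c3=1.
Step 25. [r6c3∈{2}] only 2 remains possible at r6c3, so r6c3=2.
Step 26. [r5c5∈{3}] r5c5 is down to just 3. So r5c5=3.
Step 27. [r2c4∈{9}] r2c4's peers cover all but 9 ⇒ r2c4=9.
Step 28. [r3c5∈{2}] r3c5 is down to just 2. So r3c5=2.
Step 29. [r7c2∈{4}] nothing but 4 survives at r7c2. So r7c2=4.
Step 30. [r7c7∈{6}] r7c7 is down to just 6 ⇒ r7c7=6.
Step 31. [r5c1∈{8}] only 8 remains possible at r5c1. So r5c1=8.
Step 32. [r1c9∈{2}] r1c9 has the single candidate 2 ⇒ r1c9=2.
Step 33. [r9c7∈{7}] nothing but 7 survives at r9c7 ⇒ r9c7=7.
Step 34. [r7c6∈{2}] r7c6's peers cover all but 2 ⇒ r7c6=2.
Step 35. [r9c9∈{9}] r9c9 has the single candidate 9 ⇒ r9c9=9.
Step 36. [r1c1∈{3}] r1c1 has the single candidate 3. So r1c1=3.
Step 37. [r7c8∈{8}] r7c8 has the single candidate 8 ⇒ r7c8=8.
Step 38. [r8c9∈{1}] r8c9's peers cover all but 1. So r8c9=1.
Step 39. [r4c2∈{6}] r4c2's peers cover all but 6 ⇒ r4c2=6.
Step 40. [r7c1∈{9}] r7c1 is down to just 9. So r7c1=9.
Step 41. [r6c9∈{4}] only 4 remains possible at r6c9 ⇒ r6c9=4.
Step 42. [r5c8∈{5}] only 5 remains possible at r5c8 ⇒ r5c8=5.
Step 43. [r9c8∈{3}] only 3 remains possible at r9c8 ⇒ r9c8=3.
Step 44. [r2c7∈{5}] only 5 remains possible at r2c7 ⇒ r2c7=5.
Step 45. [r4c6∈{9}] r4c6's peers cover all but 9 ⇒ r4c6=9.
Step 46. [r1c4∈{8}] r1c4's peers cover all but 8, so r1c4=8.
Step 47. [r3c4∈{1}] r3c4's peers cover all but 1, so r3c4=1.

Answer: 3 9 5 8 4 6 1 7 2 / 6 2 1 9 7 3 5 4 8 / 4 8 7 1 2 5 9 6 3 / 5 6 4 2 8 9 3 1 7 / 8 7 9 4 3 1 2 5 6 / 1 3 2 5 6 7 8 9 4 / 9 4 3 7 1 2 6 8 5 / 7 5 6 3 9 8 4 2 1 / 2 1 8 6 5 4 7 3 9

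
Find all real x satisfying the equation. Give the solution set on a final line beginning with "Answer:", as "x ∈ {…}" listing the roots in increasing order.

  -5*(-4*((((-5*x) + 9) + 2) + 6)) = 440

Step 1. [-5*(-4*((((-5*x) + 9) + 2) + 6)) = 440] divide by the outer -5. So div: -4*((((-5*x) + 9) + 2) + 6) = -88.
Step 2. [-4*((((-5*x) + 9) + 2) + 6) = -88] -4·(inner) — divide through by -4 ⇒ div: (((-5*x) + 9) + 2) + 6 = 22.
Step 3. [(((-5*x) + 9) + 2) + 6 = 22] subtract 6: x sits inside (… + 6) ⇒ sub: ((-5*x) + 9) + 2 = 16.
Step 4. [((-5*x) + 9) + 2 = 16] peel the +2: subtract 2 from each side ⇒ sub: (-5*x) + 9 = 14.
Step 5. [(-5*x) + 9 = 14] peel the +9: subtract 9 from each side, so sub: -5*x = 5.
Step 6. [-5*x = 5] -5·(inner) — divide through by -5. So div: x = -1.

Answer: x ∈ {-1}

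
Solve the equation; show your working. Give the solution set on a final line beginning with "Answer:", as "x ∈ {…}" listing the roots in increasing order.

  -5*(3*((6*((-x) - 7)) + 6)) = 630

Step 1. [-5*(3*((6*((-x) - 7)) + 6)) = 630] leading coefficient -5: divide by -5, so div: 3*((6*((-x) - 7)) + 6) = -126.
Step 2. [3*((6*((-x) - 7)) + 6) = -126] 3 out front; divide by 3, so div: (6*((-x) - 7)) + 6 = -42.
Step 3. [(6*((-x) - 7)) + 6 = -42] 6 | LHS and 6 | -42: pull 6 out ⇒ factor: ((-x) - 7) + 1 = -7.
Step 4. [((-x) - 7) + 1 = -7] +1 is outermost — subtract 1 both sides. So sub: (-x) - 7 = -8.
Step 5. [(-x) - 7 = -8] 7 comes off first (add 7) ⇒ sub: -x = -1.
Step 6. [-x = -1] flip signs both sides ⇒ neg: x = 1.

Answer: x ∈ {1}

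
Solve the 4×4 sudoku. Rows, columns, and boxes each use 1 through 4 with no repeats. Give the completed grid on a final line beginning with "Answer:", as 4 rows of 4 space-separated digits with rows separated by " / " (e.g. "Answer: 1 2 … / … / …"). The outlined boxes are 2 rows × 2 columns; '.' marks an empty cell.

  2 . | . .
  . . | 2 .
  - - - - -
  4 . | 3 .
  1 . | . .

Step 1. [r1c3∈{1,4}] in col 3, 1 fits only at r1c3. So r1c3=1.
Step 2. [r4c2∈{2,3}] r4c2 is the only open cell in row 4 admitting 3 ⇒ r4c2=3.
Step 3. [r1c4∈{3,4}] 3 has one home in row 1: r1c4. So r1c4=3.
Step 4. [r4c4∈{2,4}] r4c4 is the only open cell in row 4 admitting 2, so r4c4=2.
Step 5. [r2c4∈{4}] r2c4's peers cover all but 4 ⇒ r2c4=4.
Step 6. [r1c2∈{4}] only 4 remains possible at r1c2, so r1c2=4.
Step 7. [r4c3∈{4}] only 4 remains possible at r4c3, so r4c3=4.
Step 8. [r3c2∈{2}] r3c2 is down to just 2 ⇒ r3c2=2.
Step 9. [r2c1∈{3}] r2c1's peers cover all but 3. So r2c1=3.
Step 10. [r2c2∈{1}] only 1 remains possible at r2c2 ⇒ r2c2=1.
Step 11. [r3c4∈{1}] r3c4's peers cover all but 1, so r3c4=1.

Answer: 2 4 1 3 / 3 1 2 4 / 4 2 3 1 / 1 3 4 2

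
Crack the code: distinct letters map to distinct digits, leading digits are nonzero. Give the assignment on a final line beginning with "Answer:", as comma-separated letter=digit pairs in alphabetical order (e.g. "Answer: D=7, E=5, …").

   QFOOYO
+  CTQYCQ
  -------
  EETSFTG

Step 1. [col 1: O + Q ≡ G (mod 10)] several values work for G in column 1 (O + Q ≡ G (mod 10), carry-in 0); try G=7, so G=7.
Step 2. [E] E is the leading digit of a 7-digit sum of two 6-digit numbers; the final carry is exactly 1 ⇒ E=1.
Step 3. [col 1: O + Q ≡ G (mod 10)] no forcing yet in column 1 (carry-in 0); O=5 is free and consistent — try it. So O=5.
Step 4. [col 1: O + Q ≡ G (mod 10)] column 1 reads O+Q+carry(0)=G with O=5, G=7; with digits 1,5,7 already taken and all letters distinct, the only value for Q is 2, so Q=2.
Step 5. [col 2: Y + C ≡ T (mod 10)] Y=4 is one option consistent with column 2 (Y + C ≡ T (mod 10), carry-in 0) — take it, so Y=4.
Step 6. [col 2: Y + C ≡ T (mod 10)] no forcing yet in column 2 (carry-in 0); C=9 is free and consistent — try it, so C=9.
Step 7. [col 2: Y + C ≡ T (mod 10)] from column 2 (Y=4, C=9, carry-in 0, digits 1,2,4,5,7,9 already taken and all letters distinct): T must equal 3. So T=3.
Step 8. [col 3: O + Y ≡ F (mod 10)] column 3: given O=5, Y=4, carry-in 1, and digits 1,2,3,4,5,7,9 already taken and all letters distinct, O+Y≡F (mod 10) forces F=0. So F=0.
Step 9. [col 4: O + Q ≡ S (mod 10)] from column 4 (O=5, Q=2, carry-in 1, digits 0,1,2,3,4,5,7,9 already taken and all letters distinct): S must equal 8. So S=8.

Answer: C=9, E=1, F=0, G=7, O=5, Q=2, S=8, T=3, Y=4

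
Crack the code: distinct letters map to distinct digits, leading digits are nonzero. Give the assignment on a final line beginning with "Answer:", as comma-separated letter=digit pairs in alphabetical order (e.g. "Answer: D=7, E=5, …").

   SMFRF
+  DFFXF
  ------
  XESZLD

Step 1. [col 1: F + F ≡ D (mod 10)] several values work for F in column 1 (F + F ≡ D (mod 10), carry-in 0); try F=3. So F=3.
Step 2. [col 1: F + F ≡ D (mod 10)] from column 1 (F=3, carry-in 0, digits 3 already taken and all letters distinct): D must equal 6, so D=6.
Step 3. [col 2: R + X ≡ L (mod 10)] R=9 is one option consistent with column 2 (R + X ≡ L (mod 10), carry-in 0) — take it. So R=9.
Step 4. [col 2: R + X ≡ L (mod 10)] column 2 (R + X ≡ L (mod 10), carry-in 0) doesn't pin X yet; pick X=1 and continue, so X=1.
Step 5. [col 2: R + X ≡ L (mod 10)] column 2: given R=9, X=1, carry-in 0, and digits 1,3,6,9 already taken and all letters distinct, R+X≡L (mod 10) forces L=0, so L=0.
Step 6. [col 3: F + F ≡ Z (mod 10)] in column 3 we have F+F≡Z with carry-in 1; given F=3 and digits 0,1,3,6,9 already taken and all letters distinct, that pins Z to 7 ⇒ Z=7.
Step 7. [col 4: M + F ≡ S (mod 10)] S=8 is one option consistent with column 4 (M + F ≡ S (mod 10), carry-in 0) — take it. So S=8.
Step 8. [col 4: M + F ≡ S (mod 10)] column 4 reads M+F+carry(0)=S with F=3, S=8; with digits 0,1,3,6,7,8,9 already taken and all letters distinct, the only value for M is 5, so M=5.
Step 9. [col 5: S + D ≡ E (mod 10)] column 5 reads S+D+carry(0)=E with S=8, D=6; with digits 0,1,3,5,6,7,8,9 already taken and all letters distinct, the only value for E is 4, so E=4.

Answer: D=6, E=4, F=3, L=0, M=5, R=9, S=8, X=1, Z=7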